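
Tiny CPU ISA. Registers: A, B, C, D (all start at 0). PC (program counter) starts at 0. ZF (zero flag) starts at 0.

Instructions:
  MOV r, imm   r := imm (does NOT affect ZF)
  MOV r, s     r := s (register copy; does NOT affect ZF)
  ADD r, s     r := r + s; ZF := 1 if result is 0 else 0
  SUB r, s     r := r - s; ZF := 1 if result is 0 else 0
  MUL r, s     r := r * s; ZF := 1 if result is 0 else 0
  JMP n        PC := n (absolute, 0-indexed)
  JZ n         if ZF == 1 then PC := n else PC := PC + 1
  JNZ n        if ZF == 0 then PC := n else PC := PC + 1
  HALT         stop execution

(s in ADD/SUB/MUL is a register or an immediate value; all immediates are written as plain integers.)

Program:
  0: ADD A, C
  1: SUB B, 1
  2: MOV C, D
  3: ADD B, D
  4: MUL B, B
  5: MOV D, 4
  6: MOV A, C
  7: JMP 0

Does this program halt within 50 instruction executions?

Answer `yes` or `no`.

Step 1: PC=0 exec 'ADD A, C'. After: A=0 B=0 C=0 D=0 ZF=1 PC=1
Step 2: PC=1 exec 'SUB B, 1'. After: A=0 B=-1 C=0 D=0 ZF=0 PC=2
Step 3: PC=2 exec 'MOV C, D'. After: A=0 B=-1 C=0 D=0 ZF=0 PC=3
Step 4: PC=3 exec 'ADD B, D'. After: A=0 B=-1 C=0 D=0 ZF=0 PC=4
Step 5: PC=4 exec 'MUL B, B'. After: A=0 B=1 C=0 D=0 ZF=0 PC=5
Step 6: PC=5 exec 'MOV D, 4'. After: A=0 B=1 C=0 D=4 ZF=0 PC=6
Step 7: PC=6 exec 'MOV A, C'. After: A=0 B=1 C=0 D=4 ZF=0 PC=7
Step 8: PC=7 exec 'JMP 0'. After: A=0 B=1 C=0 D=4 ZF=0 PC=0
Step 9: PC=0 exec 'ADD A, C'. After: A=0 B=1 C=0 D=4 ZF=1 PC=1
Step 10: PC=1 exec 'SUB B, 1'. After: A=0 B=0 C=0 D=4 ZF=1 PC=2
Step 11: PC=2 exec 'MOV C, D'. After: A=0 B=0 C=4 D=4 ZF=1 PC=3
Step 12: PC=3 exec 'ADD B, D'. After: A=0 B=4 C=4 D=4 ZF=0 PC=4
Step 13: PC=4 exec 'MUL B, B'. After: A=0 B=16 C=4 D=4 ZF=0 PC=5
Step 14: PC=5 exec 'MOV D, 4'. After: A=0 B=16 C=4 D=4 ZF=0 PC=6
Step 15: PC=6 exec 'MOV A, C'. After: A=4 B=16 C=4 D=4 ZF=0 PC=7
After 50 steps: not halted. PC revisits the same instructions with no path to HALT; will never halt.

Answer: no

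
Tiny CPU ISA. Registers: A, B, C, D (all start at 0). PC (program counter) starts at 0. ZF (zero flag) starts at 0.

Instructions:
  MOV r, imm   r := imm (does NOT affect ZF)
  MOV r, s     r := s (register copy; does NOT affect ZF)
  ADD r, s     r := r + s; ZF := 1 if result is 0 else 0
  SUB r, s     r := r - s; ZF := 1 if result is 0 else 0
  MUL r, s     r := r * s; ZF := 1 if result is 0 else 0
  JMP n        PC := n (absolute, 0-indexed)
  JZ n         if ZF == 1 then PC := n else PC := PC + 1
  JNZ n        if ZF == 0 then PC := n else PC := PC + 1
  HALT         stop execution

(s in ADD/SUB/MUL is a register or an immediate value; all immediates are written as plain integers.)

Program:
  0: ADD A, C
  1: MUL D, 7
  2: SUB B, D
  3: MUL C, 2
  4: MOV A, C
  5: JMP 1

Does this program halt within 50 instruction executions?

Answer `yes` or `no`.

Step 1: PC=0 exec 'ADD A, C'. After: A=0 B=0 C=0 D=0 ZF=1 PC=1
Step 2: PC=1 exec 'MUL D, 7'. After: A=0 B=0 C=0 D=0 ZF=1 PC=2
Step 3: PC=2 exec 'SUB B, D'. After: A=0 B=0 C=0 D=0 ZF=1 PC=3
Step 4: PC=3 exec 'MUL C, 2'. After: A=0 B=0 C=0 D=0 ZF=1 PC=4
Step 5: PC=4 exec 'MOV A, C'. After: A=0 B=0 C=0 D=0 ZF=1 PC=5
Step 6: PC=5 exec 'JMP 1'. After: A=0 B=0 C=0 D=0 ZF=1 PC=1
State after step 6 equals state after step 1: the program is in a cycle of length 5 and will never halt.

Answer: no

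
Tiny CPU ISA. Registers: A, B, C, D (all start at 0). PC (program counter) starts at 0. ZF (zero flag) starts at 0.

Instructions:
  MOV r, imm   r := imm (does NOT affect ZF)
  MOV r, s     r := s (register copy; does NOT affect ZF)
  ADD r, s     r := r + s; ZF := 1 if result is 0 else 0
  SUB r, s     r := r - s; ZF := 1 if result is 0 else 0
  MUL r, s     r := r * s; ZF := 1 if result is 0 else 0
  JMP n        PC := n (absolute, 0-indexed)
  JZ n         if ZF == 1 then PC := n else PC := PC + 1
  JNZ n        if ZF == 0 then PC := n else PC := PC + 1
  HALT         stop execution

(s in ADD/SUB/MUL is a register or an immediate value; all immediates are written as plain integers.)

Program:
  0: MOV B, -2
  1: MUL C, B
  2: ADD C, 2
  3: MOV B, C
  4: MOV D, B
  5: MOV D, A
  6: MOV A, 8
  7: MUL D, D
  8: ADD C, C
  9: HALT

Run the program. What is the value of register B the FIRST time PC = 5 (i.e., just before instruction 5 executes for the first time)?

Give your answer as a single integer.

Step 1: PC=0 exec 'MOV B, -2'. After: A=0 B=-2 C=0 D=0 ZF=0 PC=1
Step 2: PC=1 exec 'MUL C, B'. After: A=0 B=-2 C=0 D=0 ZF=1 PC=2
Step 3: PC=2 exec 'ADD C, 2'. After: A=0 B=-2 C=2 D=0 ZF=0 PC=3
Step 4: PC=3 exec 'MOV B, C'. After: A=0 B=2 C=2 D=0 ZF=0 PC=4
Step 5: PC=4 exec 'MOV D, B'. After: A=0 B=2 C=2 D=2 ZF=0 PC=5
First time PC=5: B=2

2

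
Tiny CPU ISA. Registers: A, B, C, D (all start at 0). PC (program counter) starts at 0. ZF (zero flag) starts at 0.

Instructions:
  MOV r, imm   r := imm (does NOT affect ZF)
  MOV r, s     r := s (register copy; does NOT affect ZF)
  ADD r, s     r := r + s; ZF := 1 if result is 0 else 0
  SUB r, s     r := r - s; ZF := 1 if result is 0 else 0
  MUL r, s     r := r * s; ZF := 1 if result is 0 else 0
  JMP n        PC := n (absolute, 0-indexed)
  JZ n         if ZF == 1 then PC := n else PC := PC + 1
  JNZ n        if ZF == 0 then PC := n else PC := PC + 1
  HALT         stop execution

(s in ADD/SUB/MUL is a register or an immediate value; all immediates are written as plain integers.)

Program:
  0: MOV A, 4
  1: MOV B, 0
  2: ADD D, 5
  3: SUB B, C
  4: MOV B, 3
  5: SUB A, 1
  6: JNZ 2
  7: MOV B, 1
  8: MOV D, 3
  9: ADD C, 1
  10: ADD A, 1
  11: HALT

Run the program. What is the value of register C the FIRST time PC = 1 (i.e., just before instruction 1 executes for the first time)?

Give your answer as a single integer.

Step 1: PC=0 exec 'MOV A, 4'. After: A=4 B=0 C=0 D=0 ZF=0 PC=1
First time PC=1: C=0

0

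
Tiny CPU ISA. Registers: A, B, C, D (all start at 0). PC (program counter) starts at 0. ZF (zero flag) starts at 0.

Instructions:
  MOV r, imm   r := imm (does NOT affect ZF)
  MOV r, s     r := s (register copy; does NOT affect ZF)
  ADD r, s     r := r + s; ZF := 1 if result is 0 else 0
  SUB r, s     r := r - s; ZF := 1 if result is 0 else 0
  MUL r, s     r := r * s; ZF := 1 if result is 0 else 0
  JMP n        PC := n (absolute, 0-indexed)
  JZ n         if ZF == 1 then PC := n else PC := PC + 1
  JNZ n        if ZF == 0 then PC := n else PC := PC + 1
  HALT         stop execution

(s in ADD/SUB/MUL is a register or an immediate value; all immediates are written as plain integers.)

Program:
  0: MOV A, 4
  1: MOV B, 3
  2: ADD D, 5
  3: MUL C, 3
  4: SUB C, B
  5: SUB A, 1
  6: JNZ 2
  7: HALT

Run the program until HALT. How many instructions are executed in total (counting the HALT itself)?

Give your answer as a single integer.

Answer: 23

Derivation:
Step 1: PC=0 exec 'MOV A, 4'. After: A=4 B=0 C=0 D=0 ZF=0 PC=1
Step 2: PC=1 exec 'MOV B, 3'. After: A=4 B=3 C=0 D=0 ZF=0 PC=2
Step 3: PC=2 exec 'ADD D, 5'. After: A=4 B=3 C=0 D=5 ZF=0 PC=3
Step 4: PC=3 exec 'MUL C, 3'. After: A=4 B=3 C=0 D=5 ZF=1 PC=4
Step 5: PC=4 exec 'SUB C, B'. After: A=4 B=3 C=-3 D=5 ZF=0 PC=5
Step 6: PC=5 exec 'SUB A, 1'. After: A=3 B=3 C=-3 D=5 ZF=0 PC=6
Step 7: PC=6 exec 'JNZ 2'. After: A=3 B=3 C=-3 D=5 ZF=0 PC=2
Step 8: PC=2 exec 'ADD D, 5'. After: A=3 B=3 C=-3 D=10 ZF=0 PC=3
Step 9: PC=3 exec 'MUL C, 3'. After: A=3 B=3 C=-9 D=10 ZF=0 PC=4
Step 10: PC=4 exec 'SUB C, B'. After: A=3 B=3 C=-12 D=10 ZF=0 PC=5
Step 11: PC=5 exec 'SUB A, 1'. After: A=2 B=3 C=-12 D=10 ZF=0 PC=6
Step 12: PC=6 exec 'JNZ 2'. After: A=2 B=3 C=-12 D=10 ZF=0 PC=2
Step 13: PC=2 exec 'ADD D, 5'. After: A=2 B=3 C=-12 D=15 ZF=0 PC=3
Step 14: PC=3 exec 'MUL C, 3'. After: A=2 B=3 C=-36 D=15 ZF=0 PC=4
Step 15: PC=4 exec 'SUB C, B'. After: A=2 B=3 C=-39 D=15 ZF=0 PC=5
Step 16: PC=5 exec 'SUB A, 1'. After: A=1 B=3 C=-39 D=15 ZF=0 PC=6
Step 17: PC=6 exec 'JNZ 2'. After: A=1 B=3 C=-39 D=15 ZF=0 PC=2
Step 18: PC=2 exec 'ADD D, 5'. After: A=1 B=3 C=-39 D=20 ZF=0 PC=3
Step 19: PC=3 exec 'MUL C, 3'. After: A=1 B=3 C=-117 D=20 ZF=0 PC=4
Step 20: PC=4 exec 'SUB C, B'. After: A=1 B=3 C=-120 D=20 ZF=0 PC=5
Step 21: PC=5 exec 'SUB A, 1'. After: A=0 B=3 C=-120 D=20 ZF=1 PC=6
Step 22: PC=6 exec 'JNZ 2'. After: A=0 B=3 C=-120 D=20 ZF=1 PC=7
Step 23: PC=7 exec 'HALT'. After: A=0 B=3 C=-120 D=20 ZF=1 PC=7 HALTED
Total instructions executed: 23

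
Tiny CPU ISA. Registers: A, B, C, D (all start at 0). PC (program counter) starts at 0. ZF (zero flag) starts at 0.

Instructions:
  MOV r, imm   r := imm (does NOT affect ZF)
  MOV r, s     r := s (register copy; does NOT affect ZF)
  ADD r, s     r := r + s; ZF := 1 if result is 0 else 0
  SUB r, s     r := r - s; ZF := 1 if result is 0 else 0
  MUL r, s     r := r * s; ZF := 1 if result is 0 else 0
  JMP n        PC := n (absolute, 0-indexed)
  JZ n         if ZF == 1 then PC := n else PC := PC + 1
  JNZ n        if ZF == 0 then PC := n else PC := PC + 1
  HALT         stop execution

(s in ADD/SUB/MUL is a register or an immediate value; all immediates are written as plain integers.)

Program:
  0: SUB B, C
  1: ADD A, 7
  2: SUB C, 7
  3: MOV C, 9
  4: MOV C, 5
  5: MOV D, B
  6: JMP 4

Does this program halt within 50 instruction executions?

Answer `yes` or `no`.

Step 1: PC=0 exec 'SUB B, C'. After: A=0 B=0 C=0 D=0 ZF=1 PC=1
Step 2: PC=1 exec 'ADD A, 7'. After: A=7 B=0 C=0 D=0 ZF=0 PC=2
Step 3: PC=2 exec 'SUB C, 7'. After: A=7 B=0 C=-7 D=0 ZF=0 PC=3
Step 4: PC=3 exec 'MOV C, 9'. After: A=7 B=0 C=9 D=0 ZF=0 PC=4
Step 5: PC=4 exec 'MOV C, 5'. After: A=7 B=0 C=5 D=0 ZF=0 PC=5
Step 6: PC=5 exec 'MOV D, B'. After: A=7 B=0 C=5 D=0 ZF=0 PC=6
Step 7: PC=6 exec 'JMP 4'. After: A=7 B=0 C=5 D=0 ZF=0 PC=4
Step 8: PC=4 exec 'MOV C, 5'. After: A=7 B=0 C=5 D=0 ZF=0 PC=5
State after step 8 equals state after step 5: the program is in a cycle of length 3 and will never halt.

Answer: no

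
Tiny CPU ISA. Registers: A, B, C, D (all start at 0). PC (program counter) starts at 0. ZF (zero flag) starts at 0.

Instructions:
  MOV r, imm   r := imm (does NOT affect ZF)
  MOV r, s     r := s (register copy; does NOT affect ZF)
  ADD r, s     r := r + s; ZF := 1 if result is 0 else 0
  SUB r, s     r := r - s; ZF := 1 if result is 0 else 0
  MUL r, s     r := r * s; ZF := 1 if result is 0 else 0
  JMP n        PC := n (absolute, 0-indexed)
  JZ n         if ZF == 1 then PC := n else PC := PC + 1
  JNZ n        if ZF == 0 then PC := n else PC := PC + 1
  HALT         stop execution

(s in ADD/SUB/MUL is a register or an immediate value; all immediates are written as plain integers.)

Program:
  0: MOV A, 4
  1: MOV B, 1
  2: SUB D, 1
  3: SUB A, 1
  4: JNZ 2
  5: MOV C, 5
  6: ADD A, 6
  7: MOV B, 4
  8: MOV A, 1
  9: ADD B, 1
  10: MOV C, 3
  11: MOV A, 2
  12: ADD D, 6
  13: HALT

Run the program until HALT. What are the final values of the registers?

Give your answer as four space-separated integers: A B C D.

Answer: 2 5 3 2

Derivation:
Step 1: PC=0 exec 'MOV A, 4'. After: A=4 B=0 C=0 D=0 ZF=0 PC=1
Step 2: PC=1 exec 'MOV B, 1'. After: A=4 B=1 C=0 D=0 ZF=0 PC=2
Step 3: PC=2 exec 'SUB D, 1'. After: A=4 B=1 C=0 D=-1 ZF=0 PC=3
Step 4: PC=3 exec 'SUB A, 1'. After: A=3 B=1 C=0 D=-1 ZF=0 PC=4
Step 5: PC=4 exec 'JNZ 2'. After: A=3 B=1 C=0 D=-1 ZF=0 PC=2
Step 6: PC=2 exec 'SUB D, 1'. After: A=3 B=1 C=0 D=-2 ZF=0 PC=3
Step 7: PC=3 exec 'SUB A, 1'. After: A=2 B=1 C=0 D=-2 ZF=0 PC=4
Step 8: PC=4 exec 'JNZ 2'. After: A=2 B=1 C=0 D=-2 ZF=0 PC=2
Step 9: PC=2 exec 'SUB D, 1'. After: A=2 B=1 C=0 D=-3 ZF=0 PC=3
Step 10: PC=3 exec 'SUB A, 1'. After: A=1 B=1 C=0 D=-3 ZF=0 PC=4
Step 11: PC=4 exec 'JNZ 2'. After: A=1 B=1 C=0 D=-3 ZF=0 PC=2
Step 12: PC=2 exec 'SUB D, 1'. After: A=1 B=1 C=0 D=-4 ZF=0 PC=3
Step 13: PC=3 exec 'SUB A, 1'. After: A=0 B=1 C=0 D=-4 ZF=1 PC=4
Step 14: PC=4 exec 'JNZ 2'. After: A=0 B=1 C=0 D=-4 ZF=1 PC=5
Step 15: PC=5 exec 'MOV C, 5'. After: A=0 B=1 C=5 D=-4 ZF=1 PC=6
Step 16: PC=6 exec 'ADD A, 6'. After: A=6 B=1 C=5 D=-4 ZF=0 PC=7
Step 17: PC=7 exec 'MOV B, 4'. After: A=6 B=4 C=5 D=-4 ZF=0 PC=8
Step 18: PC=8 exec 'MOV A, 1'. After: A=1 B=4 C=5 D=-4 ZF=0 PC=9
Step 19: PC=9 exec 'ADD B, 1'. After: A=1 B=5 C=5 D=-4 ZF=0 PC=10
Step 20: PC=10 exec 'MOV C, 3'. After: A=1 B=5 C=3 D=-4 ZF=0 PC=11
Step 21: PC=11 exec 'MOV A, 2'. After: A=2 B=5 C=3 D=-4 ZF=0 PC=12
Step 22: PC=12 exec 'ADD D, 6'. After: A=2 B=5 C=3 D=2 ZF=0 PC=13
Step 23: PC=13 exec 'HALT'. After: A=2 B=5 C=3 D=2 ZF=0 PC=13 HALTED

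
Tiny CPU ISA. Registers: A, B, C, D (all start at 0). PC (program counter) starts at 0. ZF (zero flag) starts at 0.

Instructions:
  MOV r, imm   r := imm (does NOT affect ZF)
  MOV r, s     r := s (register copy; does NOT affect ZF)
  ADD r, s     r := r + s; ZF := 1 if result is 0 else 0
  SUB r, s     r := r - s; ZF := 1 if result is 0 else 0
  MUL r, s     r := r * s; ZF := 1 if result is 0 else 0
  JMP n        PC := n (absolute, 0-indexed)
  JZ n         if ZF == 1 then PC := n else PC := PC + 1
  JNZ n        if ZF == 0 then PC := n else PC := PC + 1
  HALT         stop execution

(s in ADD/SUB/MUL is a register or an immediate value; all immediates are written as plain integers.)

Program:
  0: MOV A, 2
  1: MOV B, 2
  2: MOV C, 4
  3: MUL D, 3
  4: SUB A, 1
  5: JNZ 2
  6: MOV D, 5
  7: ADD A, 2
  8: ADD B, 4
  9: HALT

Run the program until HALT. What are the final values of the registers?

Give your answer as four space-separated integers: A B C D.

Answer: 2 6 4 5

Derivation:
Step 1: PC=0 exec 'MOV A, 2'. After: A=2 B=0 C=0 D=0 ZF=0 PC=1
Step 2: PC=1 exec 'MOV B, 2'. After: A=2 B=2 C=0 D=0 ZF=0 PC=2
Step 3: PC=2 exec 'MOV C, 4'. After: A=2 B=2 C=4 D=0 ZF=0 PC=3
Step 4: PC=3 exec 'MUL D, 3'. After: A=2 B=2 C=4 D=0 ZF=1 PC=4
Step 5: PC=4 exec 'SUB A, 1'. After: A=1 B=2 C=4 D=0 ZF=0 PC=5
Step 6: PC=5 exec 'JNZ 2'. After: A=1 B=2 C=4 D=0 ZF=0 PC=2
Step 7: PC=2 exec 'MOV C, 4'. After: A=1 B=2 C=4 D=0 ZF=0 PC=3
Step 8: PC=3 exec 'MUL D, 3'. After: A=1 B=2 C=4 D=0 ZF=1 PC=4
Step 9: PC=4 exec 'SUB A, 1'. After: A=0 B=2 C=4 D=0 ZF=1 PC=5
Step 10: PC=5 exec 'JNZ 2'. After: A=0 B=2 C=4 D=0 ZF=1 PC=6
Step 11: PC=6 exec 'MOV D, 5'. After: A=0 B=2 C=4 D=5 ZF=1 PC=7
Step 12: PC=7 exec 'ADD A, 2'. After: A=2 B=2 C=4 D=5 ZF=0 PC=8
Step 13: PC=8 exec 'ADD B, 4'. After: A=2 B=6 C=4 D=5 ZF=0 PC=9
Step 14: PC=9 exec 'HALT'. After: A=2 B=6 C=4 D=5 ZF=0 PC=9 HALTED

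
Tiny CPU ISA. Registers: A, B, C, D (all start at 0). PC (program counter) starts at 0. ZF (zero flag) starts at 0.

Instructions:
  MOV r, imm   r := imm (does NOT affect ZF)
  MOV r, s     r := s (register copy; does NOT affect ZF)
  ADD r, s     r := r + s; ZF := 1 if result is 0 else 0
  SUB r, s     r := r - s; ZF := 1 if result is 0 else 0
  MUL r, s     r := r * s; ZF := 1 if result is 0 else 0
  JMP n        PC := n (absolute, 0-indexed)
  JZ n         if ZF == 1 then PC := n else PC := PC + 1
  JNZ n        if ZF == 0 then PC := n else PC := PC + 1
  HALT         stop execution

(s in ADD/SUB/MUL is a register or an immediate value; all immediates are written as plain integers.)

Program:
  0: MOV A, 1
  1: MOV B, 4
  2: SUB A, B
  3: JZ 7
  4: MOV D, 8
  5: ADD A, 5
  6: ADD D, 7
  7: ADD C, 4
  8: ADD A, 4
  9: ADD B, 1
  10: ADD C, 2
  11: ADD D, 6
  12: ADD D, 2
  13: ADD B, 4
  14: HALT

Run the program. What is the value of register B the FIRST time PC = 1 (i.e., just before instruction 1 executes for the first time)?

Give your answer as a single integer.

Step 1: PC=0 exec 'MOV A, 1'. After: A=1 B=0 C=0 D=0 ZF=0 PC=1
First time PC=1: B=0

0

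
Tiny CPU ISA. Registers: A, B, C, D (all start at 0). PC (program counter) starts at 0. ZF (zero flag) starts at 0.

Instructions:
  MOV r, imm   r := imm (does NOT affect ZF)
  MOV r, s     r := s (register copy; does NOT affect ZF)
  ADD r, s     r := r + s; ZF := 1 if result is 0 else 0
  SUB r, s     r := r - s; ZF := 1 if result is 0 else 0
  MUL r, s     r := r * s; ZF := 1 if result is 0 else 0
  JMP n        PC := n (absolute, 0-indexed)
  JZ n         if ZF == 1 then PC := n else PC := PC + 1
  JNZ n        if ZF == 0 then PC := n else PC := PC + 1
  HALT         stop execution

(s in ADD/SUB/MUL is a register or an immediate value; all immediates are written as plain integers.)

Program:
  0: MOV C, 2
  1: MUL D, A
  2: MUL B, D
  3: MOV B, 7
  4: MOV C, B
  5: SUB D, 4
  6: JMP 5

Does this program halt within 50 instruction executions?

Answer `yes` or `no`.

Answer: no

Derivation:
Step 1: PC=0 exec 'MOV C, 2'. After: A=0 B=0 C=2 D=0 ZF=0 PC=1
Step 2: PC=1 exec 'MUL D, A'. After: A=0 B=0 C=2 D=0 ZF=1 PC=2
Step 3: PC=2 exec 'MUL B, D'. After: A=0 B=0 C=2 D=0 ZF=1 PC=3
Step 4: PC=3 exec 'MOV B, 7'. After: A=0 B=7 C=2 D=0 ZF=1 PC=4
Step 5: PC=4 exec 'MOV C, B'. After: A=0 B=7 C=7 D=0 ZF=1 PC=5
Step 6: PC=5 exec 'SUB D, 4'. After: A=0 B=7 C=7 D=-4 ZF=0 PC=6
Step 7: PC=6 exec 'JMP 5'. After: A=0 B=7 C=7 D=-4 ZF=0 PC=5
Step 8: PC=5 exec 'SUB D, 4'. After: A=0 B=7 C=7 D=-8 ZF=0 PC=6
Step 9: PC=6 exec 'JMP 5'. After: A=0 B=7 C=7 D=-8 ZF=0 PC=5
Step 10: PC=5 exec 'SUB D, 4'. After: A=0 B=7 C=7 D=-12 ZF=0 PC=6
Step 11: PC=6 exec 'JMP 5'. After: A=0 B=7 C=7 D=-12 ZF=0 PC=5
Step 12: PC=5 exec 'SUB D, 4'. After: A=0 B=7 C=7 D=-16 ZF=0 PC=6
Step 13: PC=6 exec 'JMP 5'. After: A=0 B=7 C=7 D=-16 ZF=0 PC=5
Step 14: PC=5 exec 'SUB D, 4'. After: A=0 B=7 C=7 D=-20 ZF=0 PC=6
Step 15: PC=6 exec 'JMP 5'. After: A=0 B=7 C=7 D=-20 ZF=0 PC=5
After 50 steps: not halted. PC revisits the same instructions with no path to HALT; will never halt.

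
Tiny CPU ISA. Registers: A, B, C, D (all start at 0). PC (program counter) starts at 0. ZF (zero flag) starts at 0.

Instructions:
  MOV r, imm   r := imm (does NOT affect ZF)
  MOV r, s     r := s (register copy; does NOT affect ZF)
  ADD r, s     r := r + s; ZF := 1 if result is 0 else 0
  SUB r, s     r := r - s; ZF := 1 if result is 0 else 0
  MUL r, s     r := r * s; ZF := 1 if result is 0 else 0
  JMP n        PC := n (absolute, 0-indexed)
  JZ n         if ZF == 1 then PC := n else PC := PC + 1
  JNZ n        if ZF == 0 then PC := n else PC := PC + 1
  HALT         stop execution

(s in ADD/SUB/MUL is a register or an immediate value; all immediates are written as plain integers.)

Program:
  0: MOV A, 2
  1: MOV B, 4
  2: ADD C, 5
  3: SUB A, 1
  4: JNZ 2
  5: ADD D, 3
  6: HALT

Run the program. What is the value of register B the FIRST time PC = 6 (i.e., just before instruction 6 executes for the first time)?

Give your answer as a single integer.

Step 1: PC=0 exec 'MOV A, 2'. After: A=2 B=0 C=0 D=0 ZF=0 PC=1
Step 2: PC=1 exec 'MOV B, 4'. After: A=2 B=4 C=0 D=0 ZF=0 PC=2
Step 3: PC=2 exec 'ADD C, 5'. After: A=2 B=4 C=5 D=0 ZF=0 PC=3
Step 4: PC=3 exec 'SUB A, 1'. After: A=1 B=4 C=5 D=0 ZF=0 PC=4
Step 5: PC=4 exec 'JNZ 2'. After: A=1 B=4 C=5 D=0 ZF=0 PC=2
Step 6: PC=2 exec 'ADD C, 5'. After: A=1 B=4 C=10 D=0 ZF=0 PC=3
Step 7: PC=3 exec 'SUB A, 1'. After: A=0 B=4 C=10 D=0 ZF=1 PC=4
Step 8: PC=4 exec 'JNZ 2'. After: A=0 B=4 C=10 D=0 ZF=1 PC=5
Step 9: PC=5 exec 'ADD D, 3'. After: A=0 B=4 C=10 D=3 ZF=0 PC=6
First time PC=6: B=4

4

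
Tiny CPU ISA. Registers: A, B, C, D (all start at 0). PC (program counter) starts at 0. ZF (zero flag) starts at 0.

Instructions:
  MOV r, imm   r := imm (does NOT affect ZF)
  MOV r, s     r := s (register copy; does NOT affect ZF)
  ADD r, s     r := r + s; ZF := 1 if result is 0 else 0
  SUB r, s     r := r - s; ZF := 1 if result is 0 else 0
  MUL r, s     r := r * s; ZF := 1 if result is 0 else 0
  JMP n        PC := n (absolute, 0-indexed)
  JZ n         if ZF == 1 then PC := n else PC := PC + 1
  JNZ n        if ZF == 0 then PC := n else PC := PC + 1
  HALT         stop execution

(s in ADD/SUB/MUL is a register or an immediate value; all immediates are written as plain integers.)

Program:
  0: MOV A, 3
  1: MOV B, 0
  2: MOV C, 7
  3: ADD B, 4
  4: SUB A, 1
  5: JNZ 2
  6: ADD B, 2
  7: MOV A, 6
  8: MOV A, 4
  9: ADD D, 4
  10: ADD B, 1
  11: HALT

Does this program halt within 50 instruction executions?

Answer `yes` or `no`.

Step 1: PC=0 exec 'MOV A, 3'. After: A=3 B=0 C=0 D=0 ZF=0 PC=1
Step 2: PC=1 exec 'MOV B, 0'. After: A=3 B=0 C=0 D=0 ZF=0 PC=2
Step 3: PC=2 exec 'MOV C, 7'. After: A=3 B=0 C=7 D=0 ZF=0 PC=3
Step 4: PC=3 exec 'ADD B, 4'. After: A=3 B=4 C=7 D=0 ZF=0 PC=4
Step 5: PC=4 exec 'SUB A, 1'. After: A=2 B=4 C=7 D=0 ZF=0 PC=5
Step 6: PC=5 exec 'JNZ 2'. After: A=2 B=4 C=7 D=0 ZF=0 PC=2
Step 7: PC=2 exec 'MOV C, 7'. After: A=2 B=4 C=7 D=0 ZF=0 PC=3
Step 8: PC=3 exec 'ADD B, 4'. After: A=2 B=8 C=7 D=0 ZF=0 PC=4
Step 9: PC=4 exec 'SUB A, 1'. After: A=1 B=8 C=7 D=0 ZF=0 PC=5
Step 10: PC=5 exec 'JNZ 2'. After: A=1 B=8 C=7 D=0 ZF=0 PC=2
Step 11: PC=2 exec 'MOV C, 7'. After: A=1 B=8 C=7 D=0 ZF=0 PC=3
Step 12: PC=3 exec 'ADD B, 4'. After: A=1 B=12 C=7 D=0 ZF=0 PC=4
Step 13: PC=4 exec 'SUB A, 1'. After: A=0 B=12 C=7 D=0 ZF=1 PC=5
Step 14: PC=5 exec 'JNZ 2'. After: A=0 B=12 C=7 D=0 ZF=1 PC=6
Step 15: PC=6 exec 'ADD B, 2'. After: A=0 B=14 C=7 D=0 ZF=0 PC=7
Step 16: PC=7 exec 'MOV A, 6'. After: A=6 B=14 C=7 D=0 ZF=0 PC=8
Step 17: PC=8 exec 'MOV A, 4'. After: A=4 B=14 C=7 D=0 ZF=0 PC=9
Step 18: PC=9 exec 'ADD D, 4'. After: A=4 B=14 C=7 D=4 ZF=0 PC=10
Step 19: PC=10 exec 'ADD B, 1'. After: A=4 B=15 C=7 D=4 ZF=0 PC=11
Step 20: PC=11 exec 'HALT'. After: A=4 B=15 C=7 D=4 ZF=0 PC=11 HALTED

Answer: yes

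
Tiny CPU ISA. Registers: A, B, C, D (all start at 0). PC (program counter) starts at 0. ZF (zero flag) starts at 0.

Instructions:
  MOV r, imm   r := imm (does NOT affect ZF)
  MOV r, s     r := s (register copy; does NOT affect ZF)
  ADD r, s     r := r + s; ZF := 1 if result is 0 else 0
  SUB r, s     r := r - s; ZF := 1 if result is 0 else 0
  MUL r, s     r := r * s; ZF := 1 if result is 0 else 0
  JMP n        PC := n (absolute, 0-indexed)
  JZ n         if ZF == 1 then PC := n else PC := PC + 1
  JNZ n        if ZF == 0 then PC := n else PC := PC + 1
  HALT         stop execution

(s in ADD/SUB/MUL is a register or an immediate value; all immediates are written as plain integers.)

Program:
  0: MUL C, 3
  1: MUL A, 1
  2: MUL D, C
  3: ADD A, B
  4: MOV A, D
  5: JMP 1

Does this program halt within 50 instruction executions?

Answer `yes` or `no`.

Step 1: PC=0 exec 'MUL C, 3'. After: A=0 B=0 C=0 D=0 ZF=1 PC=1
Step 2: PC=1 exec 'MUL A, 1'. After: A=0 B=0 C=0 D=0 ZF=1 PC=2
Step 3: PC=2 exec 'MUL D, C'. After: A=0 B=0 C=0 D=0 ZF=1 PC=3
Step 4: PC=3 exec 'ADD A, B'. After: A=0 B=0 C=0 D=0 ZF=1 PC=4
Step 5: PC=4 exec 'MOV A, D'. After: A=0 B=0 C=0 D=0 ZF=1 PC=5
Step 6: PC=5 exec 'JMP 1'. After: A=0 B=0 C=0 D=0 ZF=1 PC=1
State after step 6 equals state after step 1: the program is in a cycle of length 5 and will never halt.

Answer: no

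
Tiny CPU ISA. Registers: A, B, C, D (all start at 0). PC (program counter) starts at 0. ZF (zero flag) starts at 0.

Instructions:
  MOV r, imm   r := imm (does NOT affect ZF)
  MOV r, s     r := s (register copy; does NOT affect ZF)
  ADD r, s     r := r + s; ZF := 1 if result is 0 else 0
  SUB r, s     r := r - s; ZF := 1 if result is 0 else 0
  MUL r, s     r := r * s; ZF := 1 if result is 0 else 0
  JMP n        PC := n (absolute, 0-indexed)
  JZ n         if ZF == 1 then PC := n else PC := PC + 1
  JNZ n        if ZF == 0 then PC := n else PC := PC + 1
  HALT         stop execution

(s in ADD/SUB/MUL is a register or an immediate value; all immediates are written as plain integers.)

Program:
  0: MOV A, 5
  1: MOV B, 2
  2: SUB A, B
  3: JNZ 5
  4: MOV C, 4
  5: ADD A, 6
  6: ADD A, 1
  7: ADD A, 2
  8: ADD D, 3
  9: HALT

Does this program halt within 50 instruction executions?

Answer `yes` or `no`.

Step 1: PC=0 exec 'MOV A, 5'. After: A=5 B=0 C=0 D=0 ZF=0 PC=1
Step 2: PC=1 exec 'MOV B, 2'. After: A=5 B=2 C=0 D=0 ZF=0 PC=2
Step 3: PC=2 exec 'SUB A, B'. After: A=3 B=2 C=0 D=0 ZF=0 PC=3
Step 4: PC=3 exec 'JNZ 5'. After: A=3 B=2 C=0 D=0 ZF=0 PC=5
Step 5: PC=5 exec 'ADD A, 6'. After: A=9 B=2 C=0 D=0 ZF=0 PC=6
Step 6: PC=6 exec 'ADD A, 1'. After: A=10 B=2 C=0 D=0 ZF=0 PC=7
Step 7: PC=7 exec 'ADD A, 2'. After: A=12 B=2 C=0 D=0 ZF=0 PC=8
Step 8: PC=8 exec 'ADD D, 3'. After: A=12 B=2 C=0 D=3 ZF=0 PC=9
Step 9: PC=9 exec 'HALT'. After: A=12 B=2 C=0 D=3 ZF=0 PC=9 HALTED

Answer: yes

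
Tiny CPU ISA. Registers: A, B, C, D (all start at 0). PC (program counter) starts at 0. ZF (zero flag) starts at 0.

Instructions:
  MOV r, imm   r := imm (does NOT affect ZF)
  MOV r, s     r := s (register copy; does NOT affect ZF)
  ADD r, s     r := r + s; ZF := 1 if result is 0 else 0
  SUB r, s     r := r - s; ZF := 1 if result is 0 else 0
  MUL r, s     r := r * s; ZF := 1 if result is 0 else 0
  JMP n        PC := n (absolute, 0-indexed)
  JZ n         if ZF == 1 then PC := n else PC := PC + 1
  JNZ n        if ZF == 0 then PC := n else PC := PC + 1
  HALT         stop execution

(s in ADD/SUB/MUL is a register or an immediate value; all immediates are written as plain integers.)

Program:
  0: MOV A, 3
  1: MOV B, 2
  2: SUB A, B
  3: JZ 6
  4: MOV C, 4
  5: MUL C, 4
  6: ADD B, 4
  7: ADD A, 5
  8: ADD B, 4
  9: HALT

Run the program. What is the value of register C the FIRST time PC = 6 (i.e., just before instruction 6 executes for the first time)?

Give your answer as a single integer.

Step 1: PC=0 exec 'MOV A, 3'. After: A=3 B=0 C=0 D=0 ZF=0 PC=1
Step 2: PC=1 exec 'MOV B, 2'. After: A=3 B=2 C=0 D=0 ZF=0 PC=2
Step 3: PC=2 exec 'SUB A, B'. After: A=1 B=2 C=0 D=0 ZF=0 PC=3
Step 4: PC=3 exec 'JZ 6'. After: A=1 B=2 C=0 D=0 ZF=0 PC=4
Step 5: PC=4 exec 'MOV C, 4'. After: A=1 B=2 C=4 D=0 ZF=0 PC=5
Step 6: PC=5 exec 'MUL C, 4'. After: A=1 B=2 C=16 D=0 ZF=0 PC=6
First time PC=6: C=16

16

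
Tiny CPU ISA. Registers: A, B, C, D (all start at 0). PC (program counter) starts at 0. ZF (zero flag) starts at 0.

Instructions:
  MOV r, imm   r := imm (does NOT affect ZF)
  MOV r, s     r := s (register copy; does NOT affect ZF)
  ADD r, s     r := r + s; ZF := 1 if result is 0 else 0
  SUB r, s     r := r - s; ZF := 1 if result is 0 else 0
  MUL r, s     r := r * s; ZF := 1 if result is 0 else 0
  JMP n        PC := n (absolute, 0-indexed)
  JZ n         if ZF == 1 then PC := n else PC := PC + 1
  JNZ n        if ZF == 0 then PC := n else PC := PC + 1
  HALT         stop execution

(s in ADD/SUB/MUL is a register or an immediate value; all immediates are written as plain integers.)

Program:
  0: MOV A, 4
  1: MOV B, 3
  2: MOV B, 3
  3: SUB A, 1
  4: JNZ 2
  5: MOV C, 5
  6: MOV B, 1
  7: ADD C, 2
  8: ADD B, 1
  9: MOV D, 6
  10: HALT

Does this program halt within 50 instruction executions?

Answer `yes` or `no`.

Step 1: PC=0 exec 'MOV A, 4'. After: A=4 B=0 C=0 D=0 ZF=0 PC=1
Step 2: PC=1 exec 'MOV B, 3'. After: A=4 B=3 C=0 D=0 ZF=0 PC=2
Step 3: PC=2 exec 'MOV B, 3'. After: A=4 B=3 C=0 D=0 ZF=0 PC=3
Step 4: PC=3 exec 'SUB A, 1'. After: A=3 B=3 C=0 D=0 ZF=0 PC=4
Step 5: PC=4 exec 'JNZ 2'. After: A=3 B=3 C=0 D=0 ZF=0 PC=2
Step 6: PC=2 exec 'MOV B, 3'. After: A=3 B=3 C=0 D=0 ZF=0 PC=3
Step 7: PC=3 exec 'SUB A, 1'. After: A=2 B=3 C=0 D=0 ZF=0 PC=4
Step 8: PC=4 exec 'JNZ 2'. After: A=2 B=3 C=0 D=0 ZF=0 PC=2
Step 9: PC=2 exec 'MOV B, 3'. After: A=2 B=3 C=0 D=0 ZF=0 PC=3
Step 10: PC=3 exec 'SUB A, 1'. After: A=1 B=3 C=0 D=0 ZF=0 PC=4
Step 11: PC=4 exec 'JNZ 2'. After: A=1 B=3 C=0 D=0 ZF=0 PC=2
Step 12: PC=2 exec 'MOV B, 3'. After: A=1 B=3 C=0 D=0 ZF=0 PC=3
Step 13: PC=3 exec 'SUB A, 1'. After: A=0 B=3 C=0 D=0 ZF=1 PC=4
Step 14: PC=4 exec 'JNZ 2'. After: A=0 B=3 C=0 D=0 ZF=1 PC=5
Step 15: PC=5 exec 'MOV C, 5'. After: A=0 B=3 C=5 D=0 ZF=1 PC=6
Step 16: PC=6 exec 'MOV B, 1'. After: A=0 B=1 C=5 D=0 ZF=1 PC=7
Step 17: PC=7 exec 'ADD C, 2'. After: A=0 B=1 C=7 D=0 ZF=0 PC=8
Step 18: PC=8 exec 'ADD B, 1'. After: A=0 B=2 C=7 D=0 ZF=0 PC=9
Step 19: PC=9 exec 'MOV D, 6'. After: A=0 B=2 C=7 D=6 ZF=0 PC=10
Step 20: PC=10 exec 'HALT'. After: A=0 B=2 C=7 D=6 ZF=0 PC=10 HALTED

Answer: yes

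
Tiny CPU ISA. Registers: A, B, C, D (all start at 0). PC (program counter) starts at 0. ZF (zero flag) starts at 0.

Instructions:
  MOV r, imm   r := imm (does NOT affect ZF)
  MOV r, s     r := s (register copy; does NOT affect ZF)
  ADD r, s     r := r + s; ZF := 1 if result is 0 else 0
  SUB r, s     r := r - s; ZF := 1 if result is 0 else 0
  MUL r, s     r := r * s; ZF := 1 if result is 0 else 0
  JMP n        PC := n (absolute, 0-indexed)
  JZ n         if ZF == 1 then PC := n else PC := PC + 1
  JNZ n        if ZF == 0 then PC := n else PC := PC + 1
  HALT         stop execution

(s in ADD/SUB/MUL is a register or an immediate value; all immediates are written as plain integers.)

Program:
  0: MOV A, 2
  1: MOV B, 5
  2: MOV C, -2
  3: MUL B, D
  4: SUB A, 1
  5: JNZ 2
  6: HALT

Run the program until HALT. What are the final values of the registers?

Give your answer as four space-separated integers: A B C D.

Step 1: PC=0 exec 'MOV A, 2'. After: A=2 B=0 C=0 D=0 ZF=0 PC=1
Step 2: PC=1 exec 'MOV B, 5'. After: A=2 B=5 C=0 D=0 ZF=0 PC=2
Step 3: PC=2 exec 'MOV C, -2'. After: A=2 B=5 C=-2 D=0 ZF=0 PC=3
Step 4: PC=3 exec 'MUL B, D'. After: A=2 B=0 C=-2 D=0 ZF=1 PC=4
Step 5: PC=4 exec 'SUB A, 1'. After: A=1 B=0 C=-2 D=0 ZF=0 PC=5
Step 6: PC=5 exec 'JNZ 2'. After: A=1 B=0 C=-2 D=0 ZF=0 PC=2
Step 7: PC=2 exec 'MOV C, -2'. After: A=1 B=0 C=-2 D=0 ZF=0 PC=3
Step 8: PC=3 exec 'MUL B, D'. After: A=1 B=0 C=-2 D=0 ZF=1 PC=4
Step 9: PC=4 exec 'SUB A, 1'. After: A=0 B=0 C=-2 D=0 ZF=1 PC=5
Step 10: PC=5 exec 'JNZ 2'. After: A=0 B=0 C=-2 D=0 ZF=1 PC=6
Step 11: PC=6 exec 'HALT'. After: A=0 B=0 C=-2 D=0 ZF=1 PC=6 HALTED

Answer: 0 0 -2 0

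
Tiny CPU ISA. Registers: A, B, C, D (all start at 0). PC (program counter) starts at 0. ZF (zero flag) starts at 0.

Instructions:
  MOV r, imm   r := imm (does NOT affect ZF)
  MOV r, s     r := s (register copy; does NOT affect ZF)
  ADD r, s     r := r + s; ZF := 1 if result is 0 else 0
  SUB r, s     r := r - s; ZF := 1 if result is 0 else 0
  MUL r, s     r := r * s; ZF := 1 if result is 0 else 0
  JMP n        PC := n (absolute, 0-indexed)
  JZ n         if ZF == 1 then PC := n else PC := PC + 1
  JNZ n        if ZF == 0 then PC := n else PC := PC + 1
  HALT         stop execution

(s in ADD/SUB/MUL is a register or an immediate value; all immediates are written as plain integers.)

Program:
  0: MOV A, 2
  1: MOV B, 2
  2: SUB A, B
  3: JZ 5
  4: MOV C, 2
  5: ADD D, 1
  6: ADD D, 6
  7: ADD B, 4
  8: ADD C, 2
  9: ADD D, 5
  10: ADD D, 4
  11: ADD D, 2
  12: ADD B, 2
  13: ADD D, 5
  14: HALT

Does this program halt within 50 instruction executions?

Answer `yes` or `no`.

Answer: yes

Derivation:
Step 1: PC=0 exec 'MOV A, 2'. After: A=2 B=0 C=0 D=0 ZF=0 PC=1
Step 2: PC=1 exec 'MOV B, 2'. After: A=2 B=2 C=0 D=0 ZF=0 PC=2
Step 3: PC=2 exec 'SUB A, B'. After: A=0 B=2 C=0 D=0 ZF=1 PC=3
Step 4: PC=3 exec 'JZ 5'. After: A=0 B=2 C=0 D=0 ZF=1 PC=5
Step 5: PC=5 exec 'ADD D, 1'. After: A=0 B=2 C=0 D=1 ZF=0 PC=6
Step 6: PC=6 exec 'ADD D, 6'. After: A=0 B=2 C=0 D=7 ZF=0 PC=7
Step 7: PC=7 exec 'ADD B, 4'. After: A=0 B=6 C=0 D=7 ZF=0 PC=8
Step 8: PC=8 exec 'ADD C, 2'. After: A=0 B=6 C=2 D=7 ZF=0 PC=9
Step 9: PC=9 exec 'ADD D, 5'. After: A=0 B=6 C=2 D=12 ZF=0 PC=10
Step 10: PC=10 exec 'ADD D, 4'. After: A=0 B=6 C=2 D=16 ZF=0 PC=11
Step 11: PC=11 exec 'ADD D, 2'. After: A=0 B=6 C=2 D=18 ZF=0 PC=12
Step 12: PC=12 exec 'ADD B, 2'. After: A=0 B=8 C=2 D=18 ZF=0 PC=13
Step 13: PC=13 exec 'ADD D, 5'. After: A=0 B=8 C=2 D=23 ZF=0 PC=14
Step 14: PC=14 exec 'HALT'. After: A=0 B=8 C=2 D=23 ZF=0 PC=14 HALTED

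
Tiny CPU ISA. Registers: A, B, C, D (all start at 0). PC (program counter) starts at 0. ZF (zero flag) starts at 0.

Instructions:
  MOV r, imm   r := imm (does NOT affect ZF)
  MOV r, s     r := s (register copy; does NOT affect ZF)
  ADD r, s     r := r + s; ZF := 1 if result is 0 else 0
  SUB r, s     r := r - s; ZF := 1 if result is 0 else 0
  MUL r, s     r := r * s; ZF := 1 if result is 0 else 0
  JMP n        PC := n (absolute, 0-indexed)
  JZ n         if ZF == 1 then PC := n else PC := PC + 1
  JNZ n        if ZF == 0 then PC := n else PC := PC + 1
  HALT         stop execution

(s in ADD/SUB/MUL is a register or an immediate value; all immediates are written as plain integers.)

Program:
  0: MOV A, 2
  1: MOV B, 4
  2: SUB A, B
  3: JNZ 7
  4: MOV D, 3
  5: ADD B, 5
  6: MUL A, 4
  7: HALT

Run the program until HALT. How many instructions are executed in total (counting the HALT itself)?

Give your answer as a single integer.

Step 1: PC=0 exec 'MOV A, 2'. After: A=2 B=0 C=0 D=0 ZF=0 PC=1
Step 2: PC=1 exec 'MOV B, 4'. After: A=2 B=4 C=0 D=0 ZF=0 PC=2
Step 3: PC=2 exec 'SUB A, B'. After: A=-2 B=4 C=0 D=0 ZF=0 PC=3
Step 4: PC=3 exec 'JNZ 7'. After: A=-2 B=4 C=0 D=0 ZF=0 PC=7
Step 5: PC=7 exec 'HALT'. After: A=-2 B=4 C=0 D=0 ZF=0 PC=7 HALTED
Total instructions executed: 5

Answer: 5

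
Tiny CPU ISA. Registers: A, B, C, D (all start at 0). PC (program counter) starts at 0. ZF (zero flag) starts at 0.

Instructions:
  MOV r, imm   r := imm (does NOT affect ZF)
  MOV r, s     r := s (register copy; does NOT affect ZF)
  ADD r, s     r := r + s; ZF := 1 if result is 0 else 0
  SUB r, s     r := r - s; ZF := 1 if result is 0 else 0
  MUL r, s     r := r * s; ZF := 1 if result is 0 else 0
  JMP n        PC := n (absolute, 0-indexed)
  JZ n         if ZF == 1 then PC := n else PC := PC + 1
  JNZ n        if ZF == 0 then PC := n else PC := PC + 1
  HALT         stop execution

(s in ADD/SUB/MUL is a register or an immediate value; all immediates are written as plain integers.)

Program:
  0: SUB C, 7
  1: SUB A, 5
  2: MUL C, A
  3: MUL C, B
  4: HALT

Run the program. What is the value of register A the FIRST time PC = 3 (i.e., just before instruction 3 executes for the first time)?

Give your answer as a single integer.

Step 1: PC=0 exec 'SUB C, 7'. After: A=0 B=0 C=-7 D=0 ZF=0 PC=1
Step 2: PC=1 exec 'SUB A, 5'. After: A=-5 B=0 C=-7 D=0 ZF=0 PC=2
Step 3: PC=2 exec 'MUL C, A'. After: A=-5 B=0 C=35 D=0 ZF=0 PC=3
First time PC=3: A=-5

-5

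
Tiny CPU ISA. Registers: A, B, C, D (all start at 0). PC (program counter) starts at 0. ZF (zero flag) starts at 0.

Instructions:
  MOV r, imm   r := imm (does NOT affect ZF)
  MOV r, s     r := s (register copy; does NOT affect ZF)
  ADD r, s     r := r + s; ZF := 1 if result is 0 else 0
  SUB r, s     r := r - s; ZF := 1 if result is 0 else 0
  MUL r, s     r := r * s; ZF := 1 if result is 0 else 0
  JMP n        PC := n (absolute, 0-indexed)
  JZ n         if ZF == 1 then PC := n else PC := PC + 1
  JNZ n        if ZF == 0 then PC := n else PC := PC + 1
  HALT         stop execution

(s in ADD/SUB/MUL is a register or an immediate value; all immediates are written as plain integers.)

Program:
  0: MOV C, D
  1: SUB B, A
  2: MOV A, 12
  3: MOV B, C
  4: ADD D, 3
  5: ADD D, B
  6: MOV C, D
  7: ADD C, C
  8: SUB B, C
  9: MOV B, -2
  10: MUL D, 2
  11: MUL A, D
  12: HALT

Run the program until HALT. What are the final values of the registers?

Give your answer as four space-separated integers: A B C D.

Step 1: PC=0 exec 'MOV C, D'. After: A=0 B=0 C=0 D=0 ZF=0 PC=1
Step 2: PC=1 exec 'SUB B, A'. After: A=0 B=0 C=0 D=0 ZF=1 PC=2
Step 3: PC=2 exec 'MOV A, 12'. After: A=12 B=0 C=0 D=0 ZF=1 PC=3
Step 4: PC=3 exec 'MOV B, C'. After: A=12 B=0 C=0 D=0 ZF=1 PC=4
Step 5: PC=4 exec 'ADD D, 3'. After: A=12 B=0 C=0 D=3 ZF=0 PC=5
Step 6: PC=5 exec 'ADD D, B'. After: A=12 B=0 C=0 D=3 ZF=0 PC=6
Step 7: PC=6 exec 'MOV C, D'. After: A=12 B=0 C=3 D=3 ZF=0 PC=7
Step 8: PC=7 exec 'ADD C, C'. After: A=12 B=0 C=6 D=3 ZF=0 PC=8
Step 9: PC=8 exec 'SUB B, C'. After: A=12 B=-6 C=6 D=3 ZF=0 PC=9
Step 10: PC=9 exec 'MOV B, -2'. After: A=12 B=-2 C=6 D=3 ZF=0 PC=10
Step 11: PC=10 exec 'MUL D, 2'. After: A=12 B=-2 C=6 D=6 ZF=0 PC=11
Step 12: PC=11 exec 'MUL A, D'. After: A=72 B=-2 C=6 D=6 ZF=0 PC=12
Step 13: PC=12 exec 'HALT'. After: A=72 B=-2 C=6 D=6 ZF=0 PC=12 HALTED

Answer: 72 -2 6 6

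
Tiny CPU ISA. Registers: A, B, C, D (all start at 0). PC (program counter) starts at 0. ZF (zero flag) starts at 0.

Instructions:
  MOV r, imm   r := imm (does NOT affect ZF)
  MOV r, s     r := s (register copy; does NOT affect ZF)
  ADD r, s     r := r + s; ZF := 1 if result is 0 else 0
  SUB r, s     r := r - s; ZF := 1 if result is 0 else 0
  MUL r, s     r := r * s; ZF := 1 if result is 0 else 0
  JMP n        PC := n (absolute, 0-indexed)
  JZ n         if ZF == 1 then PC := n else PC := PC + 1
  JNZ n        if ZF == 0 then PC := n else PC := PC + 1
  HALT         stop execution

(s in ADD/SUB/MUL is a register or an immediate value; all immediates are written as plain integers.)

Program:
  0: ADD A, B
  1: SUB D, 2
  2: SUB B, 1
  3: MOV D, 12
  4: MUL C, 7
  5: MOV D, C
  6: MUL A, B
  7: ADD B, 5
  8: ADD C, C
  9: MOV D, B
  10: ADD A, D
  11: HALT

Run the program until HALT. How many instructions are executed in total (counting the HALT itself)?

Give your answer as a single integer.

Answer: 12

Derivation:
Step 1: PC=0 exec 'ADD A, B'. After: A=0 B=0 C=0 D=0 ZF=1 PC=1
Step 2: PC=1 exec 'SUB D, 2'. After: A=0 B=0 C=0 D=-2 ZF=0 PC=2
Step 3: PC=2 exec 'SUB B, 1'. After: A=0 B=-1 C=0 D=-2 ZF=0 PC=3
Step 4: PC=3 exec 'MOV D, 12'. After: A=0 B=-1 C=0 D=12 ZF=0 PC=4
Step 5: PC=4 exec 'MUL C, 7'. After: A=0 B=-1 C=0 D=12 ZF=1 PC=5
Step 6: PC=5 exec 'MOV D, C'. After: A=0 B=-1 C=0 D=0 ZF=1 PC=6
Step 7: PC=6 exec 'MUL A, B'. After: A=0 B=-1 C=0 D=0 ZF=1 PC=7
Step 8: PC=7 exec 'ADD B, 5'. After: A=0 B=4 C=0 D=0 ZF=0 PC=8
Step 9: PC=8 exec 'ADD C, C'. After: A=0 B=4 C=0 D=0 ZF=1 PC=9
Step 10: PC=9 exec 'MOV D, B'. After: A=0 B=4 C=0 D=4 ZF=1 PC=10
Step 11: PC=10 exec 'ADD A, D'. After: A=4 B=4 C=0 D=4 ZF=0 PC=11
Step 12: PC=11 exec 'HALT'. After: A=4 B=4 C=0 D=4 ZF=0 PC=11 HALTED
Total instructions executed: 12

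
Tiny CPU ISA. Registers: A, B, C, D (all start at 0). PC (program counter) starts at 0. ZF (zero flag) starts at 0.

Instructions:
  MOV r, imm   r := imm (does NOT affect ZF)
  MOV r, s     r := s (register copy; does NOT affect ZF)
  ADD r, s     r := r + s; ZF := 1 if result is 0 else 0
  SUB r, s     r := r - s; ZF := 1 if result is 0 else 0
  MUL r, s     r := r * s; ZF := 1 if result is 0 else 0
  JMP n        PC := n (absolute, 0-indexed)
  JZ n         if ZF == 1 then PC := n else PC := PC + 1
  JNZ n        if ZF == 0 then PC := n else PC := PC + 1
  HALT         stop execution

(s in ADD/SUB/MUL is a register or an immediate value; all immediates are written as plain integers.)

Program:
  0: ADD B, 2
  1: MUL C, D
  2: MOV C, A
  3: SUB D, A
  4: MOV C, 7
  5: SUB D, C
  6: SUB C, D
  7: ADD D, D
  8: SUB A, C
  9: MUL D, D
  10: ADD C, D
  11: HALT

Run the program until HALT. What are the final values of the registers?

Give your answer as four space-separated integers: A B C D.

Step 1: PC=0 exec 'ADD B, 2'. After: A=0 B=2 C=0 D=0 ZF=0 PC=1
Step 2: PC=1 exec 'MUL C, D'. After: A=0 B=2 C=0 D=0 ZF=1 PC=2
Step 3: PC=2 exec 'MOV C, A'. After: A=0 B=2 C=0 D=0 ZF=1 PC=3
Step 4: PC=3 exec 'SUB D, A'. After: A=0 B=2 C=0 D=0 ZF=1 PC=4
Step 5: PC=4 exec 'MOV C, 7'. After: A=0 B=2 C=7 D=0 ZF=1 PC=5
Step 6: PC=5 exec 'SUB D, C'. After: A=0 B=2 C=7 D=-7 ZF=0 PC=6
Step 7: PC=6 exec 'SUB C, D'. After: A=0 B=2 C=14 D=-7 ZF=0 PC=7
Step 8: PC=7 exec 'ADD D, D'. After: A=0 B=2 C=14 D=-14 ZF=0 PC=8
Step 9: PC=8 exec 'SUB A, C'. After: A=-14 B=2 C=14 D=-14 ZF=0 PC=9
Step 10: PC=9 exec 'MUL D, D'. After: A=-14 B=2 C=14 D=196 ZF=0 PC=10
Step 11: PC=10 exec 'ADD C, D'. After: A=-14 B=2 C=210 D=196 ZF=0 PC=11
Step 12: PC=11 exec 'HALT'. After: A=-14 B=2 C=210 D=196 ZF=0 PC=11 HALTED

Answer: -14 2 210 196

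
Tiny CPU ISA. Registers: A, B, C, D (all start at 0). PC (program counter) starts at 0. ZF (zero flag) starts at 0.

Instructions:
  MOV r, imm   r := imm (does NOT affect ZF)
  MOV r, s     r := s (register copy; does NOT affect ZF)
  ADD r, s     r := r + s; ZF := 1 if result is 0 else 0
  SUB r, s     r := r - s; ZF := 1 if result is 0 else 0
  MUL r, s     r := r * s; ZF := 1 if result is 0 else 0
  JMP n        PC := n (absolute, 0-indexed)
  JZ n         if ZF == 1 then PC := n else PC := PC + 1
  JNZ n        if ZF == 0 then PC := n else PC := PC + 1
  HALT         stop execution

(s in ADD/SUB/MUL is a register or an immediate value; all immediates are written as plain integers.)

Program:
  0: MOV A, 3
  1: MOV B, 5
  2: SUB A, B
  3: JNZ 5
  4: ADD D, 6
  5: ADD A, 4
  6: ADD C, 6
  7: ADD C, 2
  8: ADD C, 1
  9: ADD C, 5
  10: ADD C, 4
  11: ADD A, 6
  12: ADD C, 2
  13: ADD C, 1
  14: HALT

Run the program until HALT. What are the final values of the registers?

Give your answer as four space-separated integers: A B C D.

Step 1: PC=0 exec 'MOV A, 3'. After: A=3 B=0 C=0 D=0 ZF=0 PC=1
Step 2: PC=1 exec 'MOV B, 5'. After: A=3 B=5 C=0 D=0 ZF=0 PC=2
Step 3: PC=2 exec 'SUB A, B'. After: A=-2 B=5 C=0 D=0 ZF=0 PC=3
Step 4: PC=3 exec 'JNZ 5'. After: A=-2 B=5 C=0 D=0 ZF=0 PC=5
Step 5: PC=5 exec 'ADD A, 4'. After: A=2 B=5 C=0 D=0 ZF=0 PC=6
Step 6: PC=6 exec 'ADD C, 6'. After: A=2 B=5 C=6 D=0 ZF=0 PC=7
Step 7: PC=7 exec 'ADD C, 2'. After: A=2 B=5 C=8 D=0 ZF=0 PC=8
Step 8: PC=8 exec 'ADD C, 1'. After: A=2 B=5 C=9 D=0 ZF=0 PC=9
Step 9: PC=9 exec 'ADD C, 5'. After: A=2 B=5 C=14 D=0 ZF=0 PC=10
Step 10: PC=10 exec 'ADD C, 4'. After: A=2 B=5 C=18 D=0 ZF=0 PC=11
Step 11: PC=11 exec 'ADD A, 6'. After: A=8 B=5 C=18 D=0 ZF=0 PC=12
Step 12: PC=12 exec 'ADD C, 2'. After: A=8 B=5 C=20 D=0 ZF=0 PC=13
Step 13: PC=13 exec 'ADD C, 1'. After: A=8 B=5 C=21 D=0 ZF=0 PC=14
Step 14: PC=14 exec 'HALT'. After: A=8 B=5 C=21 D=0 ZF=0 PC=14 HALTED

Answer: 8 5 21 0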